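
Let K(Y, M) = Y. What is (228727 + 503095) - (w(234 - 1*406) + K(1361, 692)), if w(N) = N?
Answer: 730633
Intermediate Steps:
(228727 + 503095) - (w(234 - 1*406) + K(1361, 692)) = (228727 + 503095) - ((234 - 1*406) + 1361) = 731822 - ((234 - 406) + 1361) = 731822 - (-172 + 1361) = 731822 - 1*1189 = 731822 - 1189 = 730633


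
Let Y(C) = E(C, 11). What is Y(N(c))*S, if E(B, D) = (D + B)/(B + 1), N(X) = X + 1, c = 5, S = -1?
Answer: -17/7 ≈ -2.4286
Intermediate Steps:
N(X) = 1 + X
E(B, D) = (B + D)/(1 + B)
Y(C) = (11 + C)/(1 + C) (Y(C) = (C + 11)/(1 + C) = (11 + C)/(1 + C))
Y(N(c))*S = ((11 + (1 + 5))/(1 + (1 + 5)))*(-1) = ((11 + 6)/(1 + 6))*(-1) = (17/7)*(-1) = -17/7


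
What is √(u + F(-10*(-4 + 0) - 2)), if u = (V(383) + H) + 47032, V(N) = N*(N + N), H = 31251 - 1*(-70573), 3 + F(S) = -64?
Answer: √442167 ≈ 664.96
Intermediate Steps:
F(S) = -67 (F(S) = -3 - 64 = -67)
H = 101824 (H = 31251 + 70573 = 101824)
V(N) = 2*N² (V(N) = N*(2*N) = 2*N²)
u = 442234 (u = (2*383² + 101824) + 47032 = (2*146689 + 101824) + 47032 = (293378 + 101824) + 47032 = 395202 + 47032 = 442234)
√(u + F(-10*(-4 + 0) - 2)) = √(442234 - 67) = √442167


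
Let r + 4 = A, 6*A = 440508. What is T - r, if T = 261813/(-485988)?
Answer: -11892861615/161996 ≈ -73415.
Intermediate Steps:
A = 73418 (A = (⅙)*440508 = 73418)
T = -87271/161996 (T = 261813*(-1/485988) = -87271/161996 ≈ -0.53872)
r = 73414 (r = -4 + 73418 = 73414)
T - r = -87271/161996 - 1*73414 = -87271/161996 - 73414 = -11892861615/161996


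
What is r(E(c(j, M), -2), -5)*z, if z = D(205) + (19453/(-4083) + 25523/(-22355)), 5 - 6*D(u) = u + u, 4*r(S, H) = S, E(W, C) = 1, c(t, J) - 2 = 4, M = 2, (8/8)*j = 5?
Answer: -13400352223/730203720 ≈ -18.352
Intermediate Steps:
j = 5
c(t, J) = 6 (c(t, J) = 2 + 4 = 6)
r(S, H) = S/4
D(u) = ⅚ - u/3 (D(u) = ⅚ - (u + u)/6 = ⅚ - u/3)
z = -13400352223/182550930 (z = (⅚ - ⅓*205) + (19453/(-4083) + 25523/(-22355)) = (⅚ - 205/3) + (19453*(-1/4083) + 25523*(-1/22355)) = -135/2 + (-19453/4083 - 25523/22355) = -135/2 - 539082224/91275465 = -13400352223/182550930 ≈ -73.406)
r(E(c(j, M), -2), -5)*z = ((¼)*1)*(-13400352223/182550930) = (¼)*(-13400352223/182550930) = -13400352223/730203720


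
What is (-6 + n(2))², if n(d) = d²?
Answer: 4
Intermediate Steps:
(-6 + n(2))² = (-6 + 2²)² = (-6 + 4)² = (-2)² = 4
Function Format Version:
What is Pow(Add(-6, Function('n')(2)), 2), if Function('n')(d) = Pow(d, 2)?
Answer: 4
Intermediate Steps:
Pow(Add(-6, Function('n')(2)), 2) = Pow(Add(-6, Pow(2, 2)), 2) = Pow(Add(-6, 4), 2) = Pow(-2, 2) = 4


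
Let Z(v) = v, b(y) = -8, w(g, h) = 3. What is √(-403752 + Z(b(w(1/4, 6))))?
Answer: 28*I*√515 ≈ 635.42*I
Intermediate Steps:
√(-403752 + Z(b(w(1/4, 6)))) = √(-403752 - 8) = √(-403760) = 28*I*√515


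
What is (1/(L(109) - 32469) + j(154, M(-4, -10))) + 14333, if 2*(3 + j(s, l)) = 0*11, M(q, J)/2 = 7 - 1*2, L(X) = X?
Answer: 463718799/32360 ≈ 14330.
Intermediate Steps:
M(q, J) = 10 (M(q, J) = 2*(7 - 1*2) = 2*(7 - 2) = 2*5 = 10)
j(s, l) = -3 (j(s, l) = -3 + (0*11)/2 = -3 + (1/2)*0 = -3 + 0 = -3)
(1/(L(109) - 32469) + j(154, M(-4, -10))) + 14333 = (1/(109 - 32469) - 3) + 14333 = (1/(-32360) - 3) + 14333 = (-1/32360 - 3) + 14333 = -97081/32360 + 14333 = 463718799/32360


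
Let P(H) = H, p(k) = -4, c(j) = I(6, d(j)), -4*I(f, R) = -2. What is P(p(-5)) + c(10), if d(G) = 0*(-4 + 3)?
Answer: -7/2 ≈ -3.5000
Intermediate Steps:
d(G) = 0 (d(G) = 0*(-1) = 0)
I(f, R) = ½ (I(f, R) = -¼*(-2) = ½)
c(j) = ½
P(p(-5)) + c(10) = -4 + ½ = -7/2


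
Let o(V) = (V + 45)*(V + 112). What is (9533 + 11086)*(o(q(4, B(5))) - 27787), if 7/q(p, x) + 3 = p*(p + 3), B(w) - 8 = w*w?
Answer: -292570228269/625 ≈ -4.6811e+8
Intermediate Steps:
B(w) = 8 + w² (B(w) = 8 + w*w = 8 + w²)
q(p, x) = 7/(-3 + p*(3 + p)) (q(p, x) = 7/(-3 + p*(p + 3)) = 7/(-3 + p*(3 + p)))
o(V) = (45 + V)*(112 + V)
(9533 + 11086)*(o(q(4, B(5))) - 27787) = (9533 + 11086)*((5040 + (7/(-3 + 4² + 3*4))² + 157*(7/(-3 + 4² + 3*4))) - 27787) = 20619*((5040 + (7/(-3 + 16 + 12))² + 157*(7/(-3 + 16 + 12))) - 27787) = 20619*((5040 + (7/25)² + 157*(7/25)) - 27787) = 20619*((5040 + 49/625 + 1099/25) - 27787) = 20619*(3177524/625 - 27787) = 20619*(-14189351/625) = -292570228269/625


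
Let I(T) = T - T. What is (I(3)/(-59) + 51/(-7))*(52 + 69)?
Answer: -6171/7 ≈ -881.57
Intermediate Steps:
I(T) = 0
(I(3)/(-59) + 51/(-7))*(52 + 69) = (0/(-59) + 51/(-7))*(52 + 69) = (0*(-1/59) + 51*(-1/7))*121 = (0 - 51/7)*121 = -51/7*121 = -6171/7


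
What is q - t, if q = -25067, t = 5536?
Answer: -30603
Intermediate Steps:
q - t = -25067 - 1*5536 = -25067 - 5536 = -30603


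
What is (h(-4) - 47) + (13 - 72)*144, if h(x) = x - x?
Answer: -8543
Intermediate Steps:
h(x) = 0
(h(-4) - 47) + (13 - 72)*144 = (0 - 47) + (13 - 72)*144 = -47 - 59*144 = -47 - 8496 = -8543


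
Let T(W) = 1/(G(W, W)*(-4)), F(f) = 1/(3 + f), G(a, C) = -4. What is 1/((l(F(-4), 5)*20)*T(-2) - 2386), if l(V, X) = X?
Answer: -4/9519 ≈ -0.00042021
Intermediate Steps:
T(W) = 1/16 (T(W) = 1/(-4*(-4)) = 1/16)
1/((l(F(-4), 5)*20)*T(-2) - 2386) = 1/((5*20)*(1/16) - 2386) = 1/(100*(1/16) - 2386) = 1/(25/4 - 2386) = 1/(-9519/4) = -4/9519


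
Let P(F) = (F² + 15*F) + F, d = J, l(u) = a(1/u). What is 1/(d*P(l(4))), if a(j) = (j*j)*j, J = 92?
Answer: 1024/23575 ≈ 0.043436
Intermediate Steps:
a(j) = j³ (a(j) = j²*j = j³)
l(u) = u⁻³ (l(u) = (1/u)³ = u⁻³)
d = 92
P(F) = F² + 16*F
1/(d*P(l(4))) = 1/(92*((16 + 4⁻³)/4³)) = 1/(92*((16 + 1/64)/64)) = 1/(92*((1/64)*(1025/64))) = 1/(92*(1025/4096)) = 1/(23575/1024) = 1024/23575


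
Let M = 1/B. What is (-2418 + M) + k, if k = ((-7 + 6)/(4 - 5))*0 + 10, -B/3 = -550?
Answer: -3973199/1650 ≈ -2408.0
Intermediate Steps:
B = 1650 (B = -3*(-550) = 1650)
M = 1/1650 ≈ 0.00060606
k = 10 (k = -1/(-1)*0 + 10 = -1*(-1)*0 + 10 = 1*0 + 10 = 0 + 10 = 10)
(-2418 + M) + k = (-2418 + 1/1650) + 10 = -3989699/1650 + 10 = -3973199/1650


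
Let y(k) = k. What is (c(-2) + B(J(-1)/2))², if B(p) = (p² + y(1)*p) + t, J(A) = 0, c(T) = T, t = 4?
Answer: 4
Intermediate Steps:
B(p) = 4 + p + p² (B(p) = (p² + 1*p) + 4 = (p² + p) + 4 = (p + p²) + 4 = 4 + p + p²)
(c(-2) + B(J(-1)/2))² = (-2 + (4 + 0/2 + (0/2)²))² = (-2 + (4 + 0*(½) + (0*(½))²))² = (-2 + (4 + 0 + 0²))² = (-2 + (4 + 0 + 0))² = (-2 + 4)² = 2² = 4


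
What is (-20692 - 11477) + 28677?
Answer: -3492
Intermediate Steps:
(-20692 - 11477) + 28677 = -32169 + 28677 = -3492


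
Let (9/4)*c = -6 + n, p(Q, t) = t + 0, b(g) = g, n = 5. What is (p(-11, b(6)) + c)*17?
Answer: 850/9 ≈ 94.444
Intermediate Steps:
p(Q, t) = t
c = -4/9 (c = 4*(-6 + 5)/9 = (4/9)*(-1) = -4/9 ≈ -0.44444)
(p(-11, b(6)) + c)*17 = (6 - 4/9)*17 = (50/9)*17 = 850/9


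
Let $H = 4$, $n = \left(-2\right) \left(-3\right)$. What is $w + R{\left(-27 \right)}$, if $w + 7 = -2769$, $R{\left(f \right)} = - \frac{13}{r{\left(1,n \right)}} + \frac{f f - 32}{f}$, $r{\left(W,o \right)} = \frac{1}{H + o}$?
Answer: $- \frac{79159}{27} \approx -2931.8$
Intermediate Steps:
$n = 6$
$r{\left(W,o \right)} = \frac{1}{4 + o}$
$R{\left(f \right)} = -130 + \frac{-32 + f^{2}}{f}$ ($R{\left(f \right)} = - \frac{13}{\frac{1}{4 + 6}} + \frac{f f - 32}{f} = - \frac{13}{\frac{1}{10}} + \frac{f^{2} - 32}{f} = - 13 \frac{1}{\frac{1}{10}} + \frac{-32 + f^{2}}{f} = \left(-13\right) 10 + \frac{-32 + f^{2}}{f} = -130 + \frac{-32 + f^{2}}{f}$)
$w = -2776$ ($w = -7 - 2769 = -2776$)
$w + R{\left(-27 \right)} = -2776 - \left(157 - \frac{32}{27}\right) = -2776 - \frac{4207}{27} = - \frac{79159}{27}$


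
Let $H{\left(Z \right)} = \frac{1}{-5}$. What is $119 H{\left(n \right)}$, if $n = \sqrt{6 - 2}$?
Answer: $- \frac{119}{5} \approx -23.8$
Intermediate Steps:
$n = 2$ ($n = \sqrt{4} = 2$)
$H{\left(Z \right)} = - \frac{1}{5}$
$119 H{\left(n \right)} = 119 \left(- \frac{1}{5}\right) = - \frac{119}{5}$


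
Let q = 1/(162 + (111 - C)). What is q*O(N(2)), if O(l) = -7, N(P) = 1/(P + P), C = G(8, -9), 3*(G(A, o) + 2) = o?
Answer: -7/278 ≈ -0.025180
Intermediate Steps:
G(A, o) = -2 + o/3
C = -5 (C = -2 + (1/3)*(-9) = -2 - 3 = -5)
N(P) = 1/(2*P)
q = 1/278 (q = 1/(162 + (111 - 1*(-5))) = 1/(162 + (111 + 5)) = 1/(162 + 116) = 1/278 ≈ 0.0035971)
q*O(N(2)) = (1/278)*(-7) = -7/278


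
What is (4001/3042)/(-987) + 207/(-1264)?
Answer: -313282621/1897550928 ≈ -0.16510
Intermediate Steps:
(4001/3042)/(-987) + 207/(-1264) = (4001*(1/3042))*(-1/987) + 207*(-1/1264) = (4001/3042)*(-1/987) - 207/1264 = -4001/3002454 - 207/1264 = -313282621/1897550928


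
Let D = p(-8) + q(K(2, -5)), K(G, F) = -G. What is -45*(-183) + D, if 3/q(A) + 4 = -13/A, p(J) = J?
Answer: 41141/5 ≈ 8228.2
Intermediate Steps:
q(A) = 3/(-4 - 13/A)
D = -34/5 (D = -8 - 3*(-1*2)/(13 + 4*(-1*2)) = -8 - 3*(-2)/(13 + 4*(-2)) = -8 - 3*(-2)/(13 - 8) = -8 - 3*(-2)/5 = -8 - 3*(-2)*⅕ = -8 + 6/5 = -34/5 ≈ -6.8000)
-45*(-183) + D = -45*(-183) - 34/5 = 8235 - 34/5 = 41141/5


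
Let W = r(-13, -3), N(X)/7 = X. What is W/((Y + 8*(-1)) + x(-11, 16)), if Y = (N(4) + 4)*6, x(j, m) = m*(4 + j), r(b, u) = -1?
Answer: -1/72 ≈ -0.013889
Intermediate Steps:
N(X) = 7*X
W = -1
Y = 192 (Y = (7*4 + 4)*6 = (28 + 4)*6 = 32*6 = 192)
W/((Y + 8*(-1)) + x(-11, 16)) = -1/((192 + 8*(-1)) + 16*(4 - 11)) = -1/((192 - 8) + 16*(-7)) = -1/(184 - 112) = -1/72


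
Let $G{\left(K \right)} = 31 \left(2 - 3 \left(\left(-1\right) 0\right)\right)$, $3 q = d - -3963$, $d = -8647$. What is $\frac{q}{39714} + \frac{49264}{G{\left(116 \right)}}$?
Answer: $\frac{1467280270}{1846701} \approx 794.54$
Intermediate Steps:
$q = - \frac{4684}{3}$ ($q = \frac{-8647 - -3963}{3} = \frac{-8647 + 3963}{3} = \frac{1}{3} \left(-4684\right) = - \frac{4684}{3} \approx -1561.3$)
$G{\left(K \right)} = 62$ ($G{\left(K \right)} = 31 \left(2 - 0\right) = 31 \left(2 + 0\right) = 31 \cdot 2 = 62$)
$\frac{q}{39714} + \frac{49264}{G{\left(116 \right)}} = - \frac{4684}{3 \cdot 39714} + \frac{49264}{62} = \left(- \frac{4684}{3}\right) \frac{1}{39714} + 49264 \cdot \frac{1}{62} = - \frac{2342}{59571} + \frac{24632}{31} = \frac{1467280270}{1846701}$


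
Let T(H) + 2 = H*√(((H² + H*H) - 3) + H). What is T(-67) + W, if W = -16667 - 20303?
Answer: -36972 - 134*√2227 ≈ -43296.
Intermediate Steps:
W = -36970
T(H) = -2 + H*√(-3 + H + 2*H²) (T(H) = -2 + H*√(((H² + H*H) - 3) + H) = -2 + H*√(((H² + H²) - 3) + H) = -2 + H*√((2*H² - 3) + H) = -2 + H*√((-3 + 2*H²) + H) = -2 + H*√(-3 + H + 2*H²))
T(-67) + W = (-2 - 67*√(-3 - 67 + 2*(-67)²)) - 36970 = (-2 - 67*√(-3 - 67 + 2*4489)) - 36970 = (-2 - 67*√(-3 - 67 + 8978)) - 36970 = (-2 - 134*√2227) - 36970 = -36972 - 134*√2227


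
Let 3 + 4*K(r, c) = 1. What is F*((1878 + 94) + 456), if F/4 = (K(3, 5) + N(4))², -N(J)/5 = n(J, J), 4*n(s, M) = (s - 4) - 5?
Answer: 321103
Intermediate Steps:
n(s, M) = -9/4 + s/4 (n(s, M) = ((s - 4) - 5)/4 = ((-4 + s) - 5)/4 = (-9 + s)/4 = -9/4 + s/4)
N(J) = 45/4 - 5*J/4 (N(J) = -5*(-9/4 + J/4) = 45/4 - 5*J/4)
K(r, c) = -½ (K(r, c) = -¾ + (¼)*1 = -¾ + ¼ = -½)
F = 529/4 (F = 4*(-½ + (45/4 - 5/4*4))² = 4*(-½ + (45/4 - 5))² = 4*(-½ + 25/4)² = 4*(23/4)² = 4*(529/16) = 529/4 ≈ 132.25)
F*((1878 + 94) + 456) = 529*((1878 + 94) + 456)/4 = 529*(1972 + 456)/4 = (529/4)*2428 = 321103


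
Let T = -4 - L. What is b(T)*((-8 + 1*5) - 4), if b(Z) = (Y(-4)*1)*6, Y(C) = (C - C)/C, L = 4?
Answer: 0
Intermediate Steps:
T = -8 (T = -4 - 1*4 = -4 - 4 = -8)
Y(C) = 0 (Y(C) = 0/C = 0)
b(Z) = 0 (b(Z) = (0*1)*6 = 0*6 = 0)
b(T)*((-8 + 1*5) - 4) = 0*((-8 + 1*5) - 4) = 0*((-8 + 5) - 4) = 0*(-3 - 4) = 0*(-7) = 0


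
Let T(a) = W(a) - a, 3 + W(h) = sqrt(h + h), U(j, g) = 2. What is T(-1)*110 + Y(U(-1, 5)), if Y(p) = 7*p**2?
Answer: -192 + 110*I*sqrt(2) ≈ -192.0 + 155.56*I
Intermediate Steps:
W(h) = -3 + sqrt(2)*sqrt(h) (W(h) = -3 + sqrt(h + h) = -3 + sqrt(2*h) = -3 + sqrt(2)*sqrt(h))
T(a) = -3 - a + sqrt(2)*sqrt(a) (T(a) = (-3 + sqrt(2)*sqrt(a)) - a = -3 - a + sqrt(2)*sqrt(a))
T(-1)*110 + Y(U(-1, 5)) = (-3 - 1*(-1) + sqrt(2)*sqrt(-1))*110 + 7*2**2 = (-3 + 1 + sqrt(2)*I)*110 + 7*4 = (-3 + 1 + I*sqrt(2))*110 + 28 = (-2 + I*sqrt(2))*110 + 28 = (-220 + 110*I*sqrt(2)) + 28 = -192 + 110*I*sqrt(2)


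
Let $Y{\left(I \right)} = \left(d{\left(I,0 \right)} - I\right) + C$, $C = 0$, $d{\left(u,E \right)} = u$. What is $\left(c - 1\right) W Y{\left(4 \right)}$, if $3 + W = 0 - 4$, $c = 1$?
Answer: $0$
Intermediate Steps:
$W = -7$ ($W = -3 + \left(0 - 4\right) = -3 - 4 = -7$)
$Y{\left(I \right)} = 0$ ($Y{\left(I \right)} = \left(I - I\right) + 0 = 0 + 0 = 0$)
$\left(c - 1\right) W Y{\left(4 \right)} = \left(1 - 1\right) \left(-7\right) 0 = 0 \left(-7\right) 0 = 0 \cdot 0 = 0$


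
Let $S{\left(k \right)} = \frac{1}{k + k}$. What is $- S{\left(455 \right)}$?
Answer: $- \frac{1}{910} \approx -0.0010989$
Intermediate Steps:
$S{\left(k \right)} = \frac{1}{2 k}$
$- S{\left(455 \right)} = - \frac{1}{2 \cdot 455} = \left(-1\right) \frac{1}{910} = - \frac{1}{910}$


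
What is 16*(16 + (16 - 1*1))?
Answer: 496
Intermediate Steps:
16*(16 + (16 - 1*1)) = 16*(16 + (16 - 1)) = 16*(16 + 15) = 16*31 = 496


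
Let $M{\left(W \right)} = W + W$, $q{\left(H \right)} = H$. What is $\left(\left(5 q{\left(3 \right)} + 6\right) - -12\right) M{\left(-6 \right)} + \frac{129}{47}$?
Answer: $- \frac{18483}{47} \approx -393.26$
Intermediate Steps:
$M{\left(W \right)} = 2 W$
$\left(\left(5 q{\left(3 \right)} + 6\right) - -12\right) M{\left(-6 \right)} + \frac{129}{47} = \left(\left(5 \cdot 3 + 6\right) - -12\right) 2 \left(-6\right) + \frac{129}{47} = \left(\left(15 + 6\right) + 12\right) \left(-12\right) + 129 \cdot \frac{1}{47} = \left(21 + 12\right) \left(-12\right) + \frac{129}{47} = 33 \left(-12\right) + \frac{129}{47} = -396 + \frac{129}{47} = - \frac{18483}{47}$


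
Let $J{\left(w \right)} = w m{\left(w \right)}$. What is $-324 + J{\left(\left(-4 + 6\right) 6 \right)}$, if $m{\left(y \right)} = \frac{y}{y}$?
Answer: $-312$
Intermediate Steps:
$m{\left(y \right)} = 1$
$J{\left(w \right)} = w$ ($J{\left(w \right)} = w 1 = w$)
$-324 + J{\left(\left(-4 + 6\right) 6 \right)} = -324 + \left(-4 + 6\right) 6 = -324 + 2 \cdot 6 = -324 + 12 = -312$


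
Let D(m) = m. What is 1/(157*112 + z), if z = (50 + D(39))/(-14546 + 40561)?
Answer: 26015/457447849 ≈ 5.6870e-5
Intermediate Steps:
z = 89/26015 (z = (50 + 39)/(-14546 + 40561) = 89/26015 ≈ 0.0034211)
1/(157*112 + z) = 1/(157*112 + 89/26015) = 1/(17584 + 89/26015) = 1/(457447849/26015) = 26015/457447849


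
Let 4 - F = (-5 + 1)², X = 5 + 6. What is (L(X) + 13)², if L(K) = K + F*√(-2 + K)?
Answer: 144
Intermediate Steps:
X = 11
F = -12 (F = 4 - (-5 + 1)² = 4 - 1*(-4)² = 4 - 1*16 = 4 - 16 = -12)
L(K) = K - 12*√(-2 + K)
(L(X) + 13)² = ((11 - 12*√(-2 + 11)) + 13)² = ((11 - 12*√9) + 13)² = ((11 - 12*3) + 13)² = ((11 - 36) + 13)² = (-25 + 13)² = (-12)² = 144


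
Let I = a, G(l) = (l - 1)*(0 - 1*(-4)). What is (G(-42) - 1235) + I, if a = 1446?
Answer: 39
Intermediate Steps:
G(l) = -4 + 4*l (G(l) = (-1 + l)*(0 + 4) = (-1 + l)*4 = -4 + 4*l)
I = 1446
(G(-42) - 1235) + I = ((-4 + 4*(-42)) - 1235) + 1446 = ((-4 - 168) - 1235) + 1446 = (-172 - 1235) + 1446 = -1407 + 1446 = 39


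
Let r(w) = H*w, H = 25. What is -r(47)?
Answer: -1175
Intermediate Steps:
r(w) = 25*w
-r(47) = -25*47 = -1*1175 = -1175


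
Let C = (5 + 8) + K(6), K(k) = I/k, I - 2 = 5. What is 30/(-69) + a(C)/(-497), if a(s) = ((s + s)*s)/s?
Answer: -16865/34293 ≈ -0.49179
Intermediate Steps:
I = 7 (I = 2 + 5 = 7)
K(k) = 7/k
C = 85/6 (C = (5 + 8) + 7/6 = 13 + 7*(1/6) = 13 + 7/6 = 85/6 ≈ 14.167)
a(s) = 2*s (a(s) = ((2*s)*s)/s = (2*s**2)/s = 2*s)
30/(-69) + a(C)/(-497) = 30/(-69) + (2*(85/6))/(-497) = 30*(-1/69) + (85/3)*(-1/497) = -10/23 - 85/1491 = -16865/34293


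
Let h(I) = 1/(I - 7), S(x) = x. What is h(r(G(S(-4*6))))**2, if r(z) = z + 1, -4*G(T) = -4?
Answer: 1/25 ≈ 0.040000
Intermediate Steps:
G(T) = 1 (G(T) = -1/4*(-4) = 1)
r(z) = 1 + z
h(I) = 1/(-7 + I)
h(r(G(S(-4*6))))**2 = (1/(-7 + (1 + 1)))**2 = (1/(-7 + 2))**2 = (1/(-5))**2 = (-1/5)**2 = 1/25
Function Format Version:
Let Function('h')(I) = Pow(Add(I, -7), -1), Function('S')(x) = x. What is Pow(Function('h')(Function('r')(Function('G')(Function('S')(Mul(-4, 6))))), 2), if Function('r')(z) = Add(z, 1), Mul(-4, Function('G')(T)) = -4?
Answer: Rational(1, 25) ≈ 0.040000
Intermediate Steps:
Function('G')(T) = 1 (Function('G')(T) = Mul(Rational(-1, 4), -4) = 1)
Function('r')(z) = Add(1, z)
Function('h')(I) = Pow(Add(-7, I), -1)
Pow(Function('h')(Function('r')(Function('G')(Function('S')(Mul(-4, 6))))), 2) = Pow(Pow(Add(-7, Add(1, 1)), -1), 2) = Pow(Pow(Add(-7, 2), -1), 2) = Pow(Pow(-5, -1), 2) = Pow(Rational(-1, 5), 2) = Rational(1, 25)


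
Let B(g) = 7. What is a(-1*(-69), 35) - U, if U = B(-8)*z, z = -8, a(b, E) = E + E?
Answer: 126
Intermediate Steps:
a(b, E) = 2*E
U = -56 (U = 7*(-8) = -56)
a(-1*(-69), 35) - U = 2*35 - 1*(-56) = 70 + 56 = 126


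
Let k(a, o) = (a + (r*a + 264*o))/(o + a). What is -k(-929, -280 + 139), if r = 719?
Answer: -353052/535 ≈ -659.91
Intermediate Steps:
k(a, o) = (264*o + 720*a)/(a + o) (k(a, o) = (a + (719*a + 264*o))/(o + a) = (a + (264*o + 719*a))/(a + o) = (264*o + 720*a)/(a + o))
-k(-929, -280 + 139) = -24*(11*(-280 + 139) + 30*(-929))/(-929 + (-280 + 139)) = -24*(11*(-141) - 27870)/(-929 - 141) = -24*(-1551 - 27870)/(-1070) = -24*(-1)*(-29421)/1070 = -1*353052/535 = -353052/535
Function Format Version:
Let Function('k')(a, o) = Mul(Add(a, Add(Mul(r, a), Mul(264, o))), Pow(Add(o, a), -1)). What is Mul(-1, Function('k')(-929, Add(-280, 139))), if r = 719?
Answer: Rational(-353052, 535) ≈ -659.91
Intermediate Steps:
Function('k')(a, o) = Mul(Pow(Add(a, o), -1), Add(Mul(264, o), Mul(720, a))) (Function('k')(a, o) = Mul(Add(a, Add(Mul(719, a), Mul(264, o))), Pow(Add(o, a), -1)) = Mul(Add(a, Add(Mul(264, o), Mul(719, a))), Pow(Add(a, o), -1)) = Mul(Add(Mul(264, o), Mul(720, a)), Pow(Add(a, o), -1)) = Mul(Pow(Add(a, o), -1), Add(Mul(264, o), Mul(720, a))))
Mul(-1, Function('k')(-929, Add(-280, 139))) = Mul(-1, Mul(24, Pow(Add(-929, Add(-280, 139)), -1), Add(Mul(11, Add(-280, 139)), Mul(30, -929)))) = Mul(-1, Mul(24, Pow(Add(-929, -141), -1), Add(Mul(11, -141), -27870))) = Mul(-1, Mul(24, Pow(-1070, -1), Add(-1551, -27870))) = Mul(-1, Mul(24, Rational(-1, 1070), -29421)) = Mul(-1, Rational(353052, 535)) = Rational(-353052, 535)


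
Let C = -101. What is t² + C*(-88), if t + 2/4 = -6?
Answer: 35721/4 ≈ 8930.3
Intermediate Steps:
t = -13/2 (t = -½ - 6 = -13/2 ≈ -6.5000)
t² + C*(-88) = (-13/2)² - 101*(-88) = 169/4 + 8888 = 35721/4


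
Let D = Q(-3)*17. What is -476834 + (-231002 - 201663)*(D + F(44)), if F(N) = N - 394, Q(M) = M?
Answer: 173021831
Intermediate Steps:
F(N) = -394 + N
D = -51 (D = -3*17 = -51)
-476834 + (-231002 - 201663)*(D + F(44)) = -476834 + (-231002 - 201663)*(-51 + (-394 + 44)) = -476834 - 432665*(-51 - 350) = -476834 - 432665*(-401) = -476834 + 173498665 = 173021831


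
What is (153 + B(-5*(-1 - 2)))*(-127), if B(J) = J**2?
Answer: -48006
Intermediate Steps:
(153 + B(-5*(-1 - 2)))*(-127) = (153 + (-5*(-1 - 2))**2)*(-127) = (153 + (-5*(-3))**2)*(-127) = (153 + 15**2)*(-127) = (153 + 225)*(-127) = 378*(-127) = -48006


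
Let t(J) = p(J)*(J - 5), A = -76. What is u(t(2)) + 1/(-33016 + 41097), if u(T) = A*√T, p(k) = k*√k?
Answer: 1/8081 - 76*I*2^(¾)*√3 ≈ 0.00012375 - 221.38*I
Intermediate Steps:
p(k) = k^(3/2)
t(J) = J^(3/2)*(-5 + J) (t(J) = J^(3/2)*(J - 5) = J^(3/2)*(-5 + J))
u(T) = -76*√T
u(t(2)) + 1/(-33016 + 41097) = -76*2^(¾)*√(-5 + 2) + 1/(-33016 + 41097) = -76*√3*(I*2^(¾)) + 1/8081 = -76*I*2^(¾)*√3 + 1/8081 = 1/8081 - 76*I*2^(¾)*√3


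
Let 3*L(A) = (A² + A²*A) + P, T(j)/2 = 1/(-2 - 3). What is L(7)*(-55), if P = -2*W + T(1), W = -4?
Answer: -7326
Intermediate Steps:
T(j) = -⅖ (T(j) = 2/(-2 - 3) = 2/(-5) = 2*(-⅕) = -⅖)
P = 38/5 (P = -2*(-4) - ⅖ = 8 - ⅖ = 38/5 ≈ 7.6000)
L(A) = 38/15 + A²/3 + A³/3 (L(A) = ((A² + A²*A) + 38/5)/3 = ((A² + A³) + 38/5)/3 = (38/5 + A² + A³)/3 = 38/15 + A²/3 + A³/3)
L(7)*(-55) = (38/15 + (⅓)*7² + (⅓)*7³)*(-55) = (38/15 + (⅓)*49 + (⅓)*343)*(-55) = (38/15 + 49/3 + 343/3)*(-55) = (666/5)*(-55) = -7326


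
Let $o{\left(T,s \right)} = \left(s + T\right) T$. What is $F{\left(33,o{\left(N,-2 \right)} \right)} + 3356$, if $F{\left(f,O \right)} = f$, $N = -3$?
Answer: $3389$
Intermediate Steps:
$o{\left(T,s \right)} = T \left(T + s\right)$ ($o{\left(T,s \right)} = \left(T + s\right) T = T \left(T + s\right)$)
$F{\left(33,o{\left(N,-2 \right)} \right)} + 3356 = 33 + 3356 = 3389$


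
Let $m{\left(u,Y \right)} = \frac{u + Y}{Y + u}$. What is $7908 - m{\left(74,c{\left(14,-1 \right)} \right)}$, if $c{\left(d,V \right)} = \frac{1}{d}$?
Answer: $7907$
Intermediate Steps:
$m{\left(u,Y \right)} = 1$ ($m{\left(u,Y \right)} = \frac{Y + u}{Y + u} = 1$)
$7908 - m{\left(74,c{\left(14,-1 \right)} \right)} = 7908 - 1 = 7907$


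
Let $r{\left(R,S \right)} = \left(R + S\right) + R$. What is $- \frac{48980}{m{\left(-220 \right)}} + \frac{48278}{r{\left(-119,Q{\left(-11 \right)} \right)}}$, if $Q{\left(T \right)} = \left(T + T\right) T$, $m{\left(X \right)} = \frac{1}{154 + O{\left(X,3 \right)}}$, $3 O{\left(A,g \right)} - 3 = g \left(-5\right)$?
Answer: $- \frac{14669861}{2} \approx -7.3349 \cdot 10^{6}$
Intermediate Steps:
$O{\left(A,g \right)} = 1 - \frac{5 g}{3}$ ($O{\left(A,g \right)} = 1 + \frac{g \left(-5\right)}{3} = 1 + \frac{\left(-5\right) g}{3} = 1 - \frac{5 g}{3}$)
$m{\left(X \right)} = \frac{1}{150}$ ($m{\left(X \right)} = \frac{1}{154 + \left(1 - 5\right)} = \frac{1}{154 - 4} = \frac{1}{150}$)
$Q{\left(T \right)} = 2 T^{2}$ ($Q{\left(T \right)} = 2 T T = 2 T^{2}$)
$r{\left(R,S \right)} = S + 2 R$
$- \frac{48980}{m{\left(-220 \right)}} + \frac{48278}{r{\left(-119,Q{\left(-11 \right)} \right)}} = - 48980 \frac{1}{\frac{1}{150}} + \frac{48278}{2 \left(-11\right)^{2} + 2 \left(-119\right)} = \left(-48980\right) 150 + \frac{48278}{2 \cdot 121 - 238} = -7347000 + \frac{48278}{242 - 238} = -7347000 + \frac{48278}{4} = -7347000 + 48278 \cdot \frac{1}{4} = -7347000 + \frac{24139}{2} = - \frac{14669861}{2}$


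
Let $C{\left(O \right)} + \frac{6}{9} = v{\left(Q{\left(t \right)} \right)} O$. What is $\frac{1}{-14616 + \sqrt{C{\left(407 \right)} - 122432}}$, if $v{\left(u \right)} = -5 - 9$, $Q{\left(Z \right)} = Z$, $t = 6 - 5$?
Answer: $- \frac{5481}{80158345} - \frac{i \sqrt{288294}}{320633380} \approx -6.8377 \cdot 10^{-5} - 1.6746 \cdot 10^{-6} i$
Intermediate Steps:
$t = 1$
$v{\left(u \right)} = -14$
$C{\left(O \right)} = - \frac{2}{3} - 14 O$
$\frac{1}{-14616 + \sqrt{C{\left(407 \right)} - 122432}} = \frac{1}{-14616 + \sqrt{\left(- \frac{2}{3} - 5698\right) - 122432}} = \frac{1}{-14616 + \sqrt{- \frac{17096}{3} - 122432}} = \frac{1}{-14616 + \sqrt{- \frac{384392}{3}}} = \frac{1}{-14616 + \frac{2 i \sqrt{288294}}{3}}$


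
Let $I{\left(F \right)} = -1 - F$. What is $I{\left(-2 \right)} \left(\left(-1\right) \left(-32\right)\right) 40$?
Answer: $1280$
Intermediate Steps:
$I{\left(-2 \right)} \left(\left(-1\right) \left(-32\right)\right) 40 = \left(-1 - -2\right) \left(\left(-1\right) \left(-32\right)\right) 40 = \left(-1 + 2\right) 32 \cdot 40 = 1 \cdot 32 \cdot 40 = 32 \cdot 40 = 1280$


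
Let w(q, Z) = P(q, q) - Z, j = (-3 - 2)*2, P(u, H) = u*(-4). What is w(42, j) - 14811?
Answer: -14969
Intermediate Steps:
P(u, H) = -4*u
j = -10 (j = -5*2 = -10)
w(q, Z) = -Z - 4*q (w(q, Z) = -4*q - Z = -Z - 4*q)
w(42, j) - 14811 = (-1*(-10) - 4*42) - 14811 = (10 - 168) - 14811 = -158 - 14811 = -14969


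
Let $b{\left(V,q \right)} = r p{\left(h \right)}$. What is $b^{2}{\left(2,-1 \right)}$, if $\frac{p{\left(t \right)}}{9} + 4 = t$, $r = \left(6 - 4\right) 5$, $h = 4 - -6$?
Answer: $291600$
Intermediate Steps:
$h = 10$ ($h = 4 + 6 = 10$)
$r = 10$ ($r = 2 \cdot 5 = 10$)
$p{\left(t \right)} = -36 + 9 t$
$b{\left(V,q \right)} = 540$ ($b{\left(V,q \right)} = 10 \left(-36 + 9 \cdot 10\right) = 10 \left(-36 + 90\right) = 10 \cdot 54 = 540$)
$b^{2}{\left(2,-1 \right)} = 540^{2} = 291600$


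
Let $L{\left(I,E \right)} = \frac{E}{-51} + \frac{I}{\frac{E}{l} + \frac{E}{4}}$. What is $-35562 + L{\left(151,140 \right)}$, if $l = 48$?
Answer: $- \frac{825187498}{23205} \approx -35561.0$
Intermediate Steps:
$L{\left(I,E \right)} = - \frac{E}{51} + \frac{48 I}{13 E}$ ($L{\left(I,E \right)} = \frac{E}{-51} + \frac{I}{\frac{E}{48} + \frac{E}{4}} = E \left(- \frac{1}{51}\right) + \frac{I}{E \frac{1}{48} + E \frac{1}{4}} = - \frac{E}{51} + \frac{I}{\frac{E}{48} + \frac{E}{4}} = - \frac{E}{51} + \frac{I}{\frac{13}{48} E} = - \frac{E}{51} + I \frac{48}{13 E} = - \frac{E}{51} + \frac{48 I}{13 E}$)
$-35562 + L{\left(151,140 \right)} = -35562 + \left(\left(- \frac{1}{51}\right) 140 + \frac{48}{13} \cdot 151 \cdot \frac{1}{140}\right) = -35562 - \left(\frac{140}{51} - \frac{1812}{455}\right) = -35562 + \left(- \frac{140}{51} + \frac{1812}{455}\right) = -35562 + \frac{28712}{23205} = - \frac{825187498}{23205}$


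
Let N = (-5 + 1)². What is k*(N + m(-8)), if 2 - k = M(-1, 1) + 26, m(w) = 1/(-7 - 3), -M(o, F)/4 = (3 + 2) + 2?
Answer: 318/5 ≈ 63.600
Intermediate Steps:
M(o, F) = -28 (M(o, F) = -4*((3 + 2) + 2) = -4*(5 + 2) = -4*7 = -28)
m(w) = -⅒ (m(w) = 1/(-10) = -⅒)
N = 16 (N = (-4)² = 16)
k = 4 (k = 2 - (-28 + 26) = 2 - 1*(-2) = 2 + 2 = 4)
k*(N + m(-8)) = 4*(16 - ⅒) = 4*(159/10) = 318/5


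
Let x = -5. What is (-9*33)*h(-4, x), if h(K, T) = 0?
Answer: 0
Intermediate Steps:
(-9*33)*h(-4, x) = -9*33*0 = -297*0 = 0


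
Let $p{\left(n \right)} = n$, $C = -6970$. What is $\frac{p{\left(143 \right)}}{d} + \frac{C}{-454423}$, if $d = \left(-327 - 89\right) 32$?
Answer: $\frac{2138627}{465329152} \approx 0.0045959$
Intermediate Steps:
$d = -13312$ ($d = \left(-416\right) 32 = -13312$)
$\frac{p{\left(143 \right)}}{d} + \frac{C}{-454423} = \frac{143}{-13312} - \frac{6970}{-454423} = 143 \left(- \frac{1}{13312}\right) - - \frac{6970}{454423} = - \frac{11}{1024} + \frac{6970}{454423} = \frac{2138627}{465329152}$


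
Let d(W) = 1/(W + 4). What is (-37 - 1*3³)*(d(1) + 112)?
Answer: -35904/5 ≈ -7180.8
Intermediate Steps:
d(W) = 1/(4 + W)
(-37 - 1*3³)*(d(1) + 112) = (-37 - 1*3³)*(1/(4 + 1) + 112) = (-37 - 1*27)*(1/5 + 112) = (-37 - 27)*(⅕ + 112) = -64*561/5 = -35904/5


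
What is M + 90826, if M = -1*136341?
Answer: -45515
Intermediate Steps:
M = -136341
M + 90826 = -136341 + 90826 = -45515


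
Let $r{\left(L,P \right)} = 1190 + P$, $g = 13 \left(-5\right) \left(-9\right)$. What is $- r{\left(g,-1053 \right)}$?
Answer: $-137$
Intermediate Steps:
$g = 585$ ($g = \left(-65\right) \left(-9\right) = 585$)
$- r{\left(g,-1053 \right)} = - (1190 - 1053) = \left(-1\right) 137 = -137$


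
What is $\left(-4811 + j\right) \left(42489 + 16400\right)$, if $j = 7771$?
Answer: $174311440$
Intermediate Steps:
$\left(-4811 + j\right) \left(42489 + 16400\right) = \left(-4811 + 7771\right) \left(42489 + 16400\right) = 2960 \cdot 58889 = 174311440$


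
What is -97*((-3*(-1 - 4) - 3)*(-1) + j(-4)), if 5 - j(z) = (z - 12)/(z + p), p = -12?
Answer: 776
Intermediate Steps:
j(z) = 4 (j(z) = 5 - (z - 12)/(z - 12) = 5 - (-12 + z)/(-12 + z) = 5 - 1*1 = 5 - 1 = 4)
-97*((-3*(-1 - 4) - 3)*(-1) + j(-4)) = -97*((-3*(-1 - 4) - 3)*(-1) + 4) = -97*((-3*(-5) - 3)*(-1) + 4) = -97*((15 - 3)*(-1) + 4) = -97*(12*(-1) + 4) = -97*(-12 + 4) = -97*(-8) = 776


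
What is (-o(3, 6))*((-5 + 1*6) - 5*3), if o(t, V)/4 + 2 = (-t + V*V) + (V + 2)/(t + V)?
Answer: 16072/9 ≈ 1785.8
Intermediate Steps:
o(t, V) = -8 - 4*t + 4*V² + 4*(2 + V)/(V + t) (o(t, V) = -8 + 4*((-t + V*V) + (V + 2)/(t + V)) = -8 + 4*((-t + V²) + (2 + V)/(V + t)) = -8 + 4*((V² - t) + (2 + V)/(V + t)) = -8 + 4*(V² - t + (2 + V)/(V + t)) = -8 + (-4*t + 4*V² + 4*(2 + V)/(V + t)) = -8 - 4*t + 4*V² + 4*(2 + V)/(V + t))
(-o(3, 6))*((-5 + 1*6) - 5*3) = (-4*(2 + 6³ - 1*6 - 1*3² - 2*3 + 3*6² - 1*6*3)/(6 + 3))*((-5 + 1*6) - 5*3) = (-4*(2 + 216 - 6 - 1*9 - 6 + 3*36 - 18)/9)*((-5 + 6) - 15) = (-4*(2 + 216 - 6 - 9 - 6 + 108 - 18)/9)*(1 - 15) = -4*287/9*(-14) = -1*1148/9*(-14) = -1148/9*(-14) = 16072/9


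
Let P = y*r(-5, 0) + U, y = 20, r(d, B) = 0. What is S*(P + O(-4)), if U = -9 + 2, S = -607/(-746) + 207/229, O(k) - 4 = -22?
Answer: -7335625/170834 ≈ -42.940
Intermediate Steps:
O(k) = -18 (O(k) = 4 - 22 = -18)
S = 293425/170834 (S = -607*(-1/746) + 207*(1/229) = 607/746 + 207/229 = 293425/170834 ≈ 1.7176)
U = -7
P = -7 (P = 20*0 - 7 = 0 - 7 = -7)
S*(P + O(-4)) = 293425*(-7 - 18)/170834 = (293425/170834)*(-25) = -7335625/170834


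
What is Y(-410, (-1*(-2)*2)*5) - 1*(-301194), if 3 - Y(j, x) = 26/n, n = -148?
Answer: 22288591/74 ≈ 3.0120e+5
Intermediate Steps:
Y(j, x) = 235/74 (Y(j, x) = 3 - 26/(-148) = 3 - 26*(-1)/148 = 3 - 1*(-13/74) = 3 + 13/74 = 235/74)
Y(-410, (-1*(-2)*2)*5) - 1*(-301194) = 235/74 - 1*(-301194) = 235/74 + 301194 = 22288591/74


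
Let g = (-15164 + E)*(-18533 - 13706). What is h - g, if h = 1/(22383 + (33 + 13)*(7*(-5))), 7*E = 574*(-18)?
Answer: -11143820430079/20773 ≈ -5.3646e+8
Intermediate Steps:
E = -1476 (E = (574*(-18))/7 = (⅐)*(-10332) = -1476)
g = 536456960 (g = (-15164 - 1476)*(-18533 - 13706) = -16640*(-32239) = 536456960)
h = 1/20773 (h = 1/(22383 + 46*(-35)) = 1/(22383 - 1610) = 1/20773 ≈ 4.8139e-5)
h - g = 1/20773 - 1*536456960 = 1/20773 - 536456960 = -11143820430079/20773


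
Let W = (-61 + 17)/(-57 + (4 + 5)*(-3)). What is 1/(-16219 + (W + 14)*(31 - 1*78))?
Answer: -21/354934 ≈ -5.9166e-5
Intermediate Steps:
W = 11/21 (W = -44/(-57 + 9*(-3)) = -44/(-57 - 27) = -44/(-84) = -44*(-1/84) = 11/21 ≈ 0.52381)
1/(-16219 + (W + 14)*(31 - 1*78)) = 1/(-16219 + (11/21 + 14)*(31 - 1*78)) = 1/(-16219 + 305*(31 - 78)/21) = 1/(-16219 + (305/21)*(-47)) = 1/(-16219 - 14335/21) = 1/(-354934/21) = -21/354934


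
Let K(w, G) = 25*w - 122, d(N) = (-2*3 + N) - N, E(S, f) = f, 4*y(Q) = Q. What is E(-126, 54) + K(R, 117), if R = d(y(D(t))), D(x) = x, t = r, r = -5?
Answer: -218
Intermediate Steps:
t = -5
y(Q) = Q/4
d(N) = -6 (d(N) = (-6 + N) - N = -6)
R = -6
K(w, G) = -122 + 25*w
E(-126, 54) + K(R, 117) = 54 + (-122 + 25*(-6)) = 54 + (-122 - 150) = 54 - 272 = -218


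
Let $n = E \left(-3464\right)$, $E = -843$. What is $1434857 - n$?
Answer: $-1485295$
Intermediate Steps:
$n = 2920152$ ($n = \left(-843\right) \left(-3464\right) = 2920152$)
$1434857 - n = 1434857 - 2920152 = -1485295$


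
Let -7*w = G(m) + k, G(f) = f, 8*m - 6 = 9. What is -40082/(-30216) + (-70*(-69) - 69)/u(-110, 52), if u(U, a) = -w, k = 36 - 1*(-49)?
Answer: 4041963023/10500060 ≈ 384.95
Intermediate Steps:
m = 15/8 (m = 3/4 + (1/8)*9 = 3/4 + 9/8 = 15/8 ≈ 1.8750)
k = 85 (k = 36 + 49 = 85)
w = -695/56 (w = -(15/8 + 85)/7 = -1/7*695/8 = -695/56 ≈ -12.411)
u(U, a) = 695/56 (u(U, a) = -1*(-695/56) = 695/56)
-40082/(-30216) + (-70*(-69) - 69)/u(-110, 52) = -40082/(-30216) + (-70*(-69) - 69)/(695/56) = -40082*(-1/30216) + (4830 - 69)*(56/695) = 20041/15108 + 4761*(56/695) = 20041/15108 + 266616/695 = 4041963023/10500060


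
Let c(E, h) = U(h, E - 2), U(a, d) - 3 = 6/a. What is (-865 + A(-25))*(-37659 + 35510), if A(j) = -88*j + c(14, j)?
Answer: -71871156/25 ≈ -2.8748e+6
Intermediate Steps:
U(a, d) = 3 + 6/a
c(E, h) = 3 + 6/h
A(j) = 3 - 88*j + 6/j (A(j) = -88*j + (3 + 6/j) = 3 - 88*j + 6/j)
(-865 + A(-25))*(-37659 + 35510) = (-865 + (3 - 88*(-25) + 6/(-25)))*(-37659 + 35510) = (-865 + (3 + 2200 + 6*(-1/25)))*(-2149) = (-865 + (3 + 2200 - 6/25))*(-2149) = (-865 + 55069/25)*(-2149) = (33444/25)*(-2149) = -71871156/25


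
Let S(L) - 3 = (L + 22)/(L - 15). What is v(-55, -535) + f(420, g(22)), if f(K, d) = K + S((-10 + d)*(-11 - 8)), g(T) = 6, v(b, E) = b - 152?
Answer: 13274/61 ≈ 217.61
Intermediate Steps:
v(b, E) = -152 + b
S(L) = 3 + (22 + L)/(-15 + L) (S(L) = 3 + (L + 22)/(L - 15) = 3 + (22 + L)/(-15 + L))
f(K, d) = K + (737 - 76*d)/(175 - 19*d) (f(K, d) = K + (-23 + 4*((-10 + d)*(-11 - 8)))/(-15 + (-10 + d)*(-11 - 8)) = K + (-23 + 4*((-10 + d)*(-19)))/(-15 + (-10 + d)*(-19)) = K + (-23 + 4*(190 - 19*d))/(-15 + (190 - 19*d)) = K + (-23 + (760 - 76*d))/(175 - 19*d) = K + (737 - 76*d)/(175 - 19*d))
v(-55, -535) + f(420, g(22)) = (-152 - 55) + (-737 + 76*6 + 420*(-175 + 19*6))/(-175 + 19*6) = -207 + (-737 + 456 + 420*(-175 + 114))/(-175 + 114) = -207 + (-737 + 456 + 420*(-61))/(-61) = -207 - (-737 + 456 - 25620)/61 = -207 - 1/61*(-25901) = -207 + 25901/61 = 13274/61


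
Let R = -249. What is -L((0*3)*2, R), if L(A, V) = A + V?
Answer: 249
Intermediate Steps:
-L((0*3)*2, R) = -((0*3)*2 - 249) = -(0*2 - 249) = -(0 - 249) = -1*(-249) = 249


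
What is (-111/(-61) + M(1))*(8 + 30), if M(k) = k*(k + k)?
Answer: 8854/61 ≈ 145.15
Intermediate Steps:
M(k) = 2*k² (M(k) = k*(2*k) = 2*k²)
(-111/(-61) + M(1))*(8 + 30) = (-111/(-61) + 2*1²)*(8 + 30) = (-111*(-1/61) + 2*1)*38 = (111/61 + 2)*38 = (233/61)*38 = 8854/61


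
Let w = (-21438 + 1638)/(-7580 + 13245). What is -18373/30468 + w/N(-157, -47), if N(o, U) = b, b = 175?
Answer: -68428361/109837140 ≈ -0.62300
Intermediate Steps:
N(o, U) = 175
w = -360/103 (w = -19800/5665 = -19800*1/5665 = -360/103 ≈ -3.4951)
-18373/30468 + w/N(-157, -47) = -18373/30468 - 360/103/175 = -18373*1/30468 - 360/103*1/175 = -18373/30468 - 72/3605 = -68428361/109837140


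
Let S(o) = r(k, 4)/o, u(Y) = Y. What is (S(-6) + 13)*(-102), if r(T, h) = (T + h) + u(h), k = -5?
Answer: -1275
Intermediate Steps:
r(T, h) = T + 2*h (r(T, h) = (T + h) + h = T + 2*h)
S(o) = 3/o (S(o) = (-5 + 2*4)/o = (-5 + 8)/o = 3/o)
(S(-6) + 13)*(-102) = (3/(-6) + 13)*(-102) = (3*(-⅙) + 13)*(-102) = (-½ + 13)*(-102) = (25/2)*(-102) = -1275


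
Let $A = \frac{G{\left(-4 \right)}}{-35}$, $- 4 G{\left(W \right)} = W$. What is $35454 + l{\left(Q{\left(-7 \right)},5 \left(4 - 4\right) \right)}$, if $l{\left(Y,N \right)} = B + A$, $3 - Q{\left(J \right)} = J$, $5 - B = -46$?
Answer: $\frac{1242674}{35} \approx 35505.0$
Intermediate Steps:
$B = 51$ ($B = 5 - -46 = 5 + 46 = 51$)
$G{\left(W \right)} = - \frac{W}{4}$
$A = - \frac{1}{35}$ ($A = \frac{\left(- \frac{1}{4}\right) \left(-4\right)}{-35} = 1 \left(- \frac{1}{35}\right) = - \frac{1}{35} \approx -0.028571$)
$Q{\left(J \right)} = 3 - J$
$l{\left(Y,N \right)} = \frac{1784}{35}$ ($l{\left(Y,N \right)} = 51 - \frac{1}{35} = \frac{1784}{35}$)
$35454 + l{\left(Q{\left(-7 \right)},5 \left(4 - 4\right) \right)} = 35454 + \frac{1784}{35} = \frac{1242674}{35}$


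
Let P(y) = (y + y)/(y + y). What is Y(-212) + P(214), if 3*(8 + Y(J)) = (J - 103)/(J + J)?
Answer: -2863/424 ≈ -6.7524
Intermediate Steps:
Y(J) = -8 + (-103 + J)/(6*J) (Y(J) = -8 + ((J - 103)/(J + J))/3 = -8 + ((-103 + J)/((2*J)))/3 = -8 + ((-103 + J)*(1/(2*J)))/3 = -8 + ((-103 + J)/(2*J))/3 = -8 + (-103 + J)/(6*J))
P(y) = 1 (P(y) = (2*y)/((2*y)) = (2*y)*(1/(2*y)) = 1)
Y(-212) + P(214) = (⅙)*(-103 - 47*(-212))/(-212) + 1 = (⅙)*(-1/212)*(-103 + 9964) + 1 = (⅙)*(-1/212)*9861 + 1 = -3287/424 + 1 = -2863/424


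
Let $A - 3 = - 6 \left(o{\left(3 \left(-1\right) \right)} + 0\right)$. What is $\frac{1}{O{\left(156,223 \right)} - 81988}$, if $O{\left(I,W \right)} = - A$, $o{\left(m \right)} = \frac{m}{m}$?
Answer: $- \frac{1}{81985} \approx -1.2197 \cdot 10^{-5}$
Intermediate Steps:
$o{\left(m \right)} = 1$
$A = -3$ ($A = 3 - 6 \left(1 + 0\right) = 3 - 6 = -3$)
$O{\left(I,W \right)} = 3$ ($O{\left(I,W \right)} = \left(-1\right) \left(-3\right) = 3$)
$\frac{1}{O{\left(156,223 \right)} - 81988} = \frac{1}{3 - 81988} = \frac{1}{-81985} = - \frac{1}{81985}$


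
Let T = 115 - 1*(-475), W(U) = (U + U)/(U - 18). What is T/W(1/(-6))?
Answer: 32155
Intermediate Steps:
W(U) = 2*U/(-18 + U) (W(U) = (2*U)/(-18 + U) = 2*U/(-18 + U))
T = 590 (T = 115 + 475 = 590)
T/W(1/(-6)) = 590/((2/(-6*(-18 + 1/(-6))))) = 590/((2*(-1/6)/(-18 - 1/6))) = 590/((2*(-1/6)/(-109/6))) = 590/((2*(-1/6)*(-6/109))) = 590/(2/109) = 590*(109/2) = 32155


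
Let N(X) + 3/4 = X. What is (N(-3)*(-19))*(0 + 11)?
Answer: 3135/4 ≈ 783.75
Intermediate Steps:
N(X) = -¾ + X
(N(-3)*(-19))*(0 + 11) = ((-¾ - 3)*(-19))*(0 + 11) = -15/4*(-19)*11 = (285/4)*11 = 3135/4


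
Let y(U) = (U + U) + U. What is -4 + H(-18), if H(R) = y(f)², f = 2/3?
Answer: 0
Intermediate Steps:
f = ⅔ (f = 2*(⅓) = ⅔ ≈ 0.66667)
y(U) = 3*U (y(U) = 2*U + U = 3*U)
H(R) = 4 (H(R) = (3*(⅔))² = 2² = 4)
-4 + H(-18) = -4 + 4 = 0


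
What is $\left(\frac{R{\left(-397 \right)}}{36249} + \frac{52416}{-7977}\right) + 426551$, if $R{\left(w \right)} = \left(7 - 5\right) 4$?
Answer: $\frac{41112950180885}{96386091} \approx 4.2654 \cdot 10^{5}$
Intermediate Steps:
$R{\left(w \right)} = 8$ ($R{\left(w \right)} = 2 \cdot 4 = 8$)
$\left(\frac{R{\left(-397 \right)}}{36249} + \frac{52416}{-7977}\right) + 426551 = \left(\frac{8}{36249} + \frac{52416}{-7977}\right) + 426551 = \left(8 \cdot \frac{1}{36249} + 52416 \left(- \frac{1}{7977}\right)\right) + 426551 = \left(\frac{8}{36249} - \frac{17472}{2659}\right) + 426551 = - \frac{633321256}{96386091} + 426551 = \frac{41112950180885}{96386091}$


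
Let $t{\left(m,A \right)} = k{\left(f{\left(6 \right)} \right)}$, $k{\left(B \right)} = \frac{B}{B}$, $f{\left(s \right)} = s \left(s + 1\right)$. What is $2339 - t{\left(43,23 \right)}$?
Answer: $2338$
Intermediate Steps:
$f{\left(s \right)} = s \left(1 + s\right)$
$k{\left(B \right)} = 1$
$t{\left(m,A \right)} = 1$
$2339 - t{\left(43,23 \right)} = 2339 - 1 = 2338$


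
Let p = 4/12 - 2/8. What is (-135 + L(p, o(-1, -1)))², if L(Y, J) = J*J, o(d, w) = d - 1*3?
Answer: 14161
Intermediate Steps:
o(d, w) = -3 + d (o(d, w) = d - 3 = -3 + d)
p = 1/12 (p = 4*(1/12) - 2*⅛ = ⅓ - ¼ = 1/12 ≈ 0.083333)
L(Y, J) = J²
(-135 + L(p, o(-1, -1)))² = (-135 + (-3 - 1)²)² = (-135 + (-4)²)² = (-135 + 16)² = (-119)² = 14161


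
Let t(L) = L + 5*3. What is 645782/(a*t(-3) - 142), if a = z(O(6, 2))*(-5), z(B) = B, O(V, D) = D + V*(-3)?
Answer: 322891/409 ≈ 789.46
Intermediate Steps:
O(V, D) = D - 3*V
t(L) = 15 + L (t(L) = L + 15 = 15 + L)
a = 80 (a = (2 - 3*6)*(-5) = (2 - 18)*(-5) = -16*(-5) = 80)
645782/(a*t(-3) - 142) = 645782/(80*(15 - 3) - 142) = 645782/(80*12 - 142) = 645782/(960 - 142) = 645782/818 = 645782*(1/818) = 322891/409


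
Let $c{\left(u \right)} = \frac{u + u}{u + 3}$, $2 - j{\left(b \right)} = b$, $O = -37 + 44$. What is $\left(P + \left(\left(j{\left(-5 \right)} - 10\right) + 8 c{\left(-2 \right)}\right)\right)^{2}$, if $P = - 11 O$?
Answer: $12544$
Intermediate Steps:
$O = 7$
$j{\left(b \right)} = 2 - b$
$c{\left(u \right)} = \frac{2 u}{3 + u}$
$P = -77$ ($P = \left(-11\right) 7 = -77$)
$\left(P + \left(\left(j{\left(-5 \right)} - 10\right) + 8 c{\left(-2 \right)}\right)\right)^{2} = \left(-77 + \left(\left(\left(2 - -5\right) - 10\right) + 8 \cdot 2 \left(-2\right) \frac{1}{3 - 2}\right)\right)^{2} = \left(-77 + \left(\left(\left(2 + 5\right) - 10\right) + 8 \cdot 2 \left(-2\right) 1^{-1}\right)\right)^{2} = \left(-77 + \left(\left(7 - 10\right) + 8 \cdot 2 \left(-2\right) 1\right)\right)^{2} = \left(-77 + \left(-3 + 8 \left(-4\right)\right)\right)^{2} = \left(-77 - 35\right)^{2} = \left(-112\right)^{2} = 12544$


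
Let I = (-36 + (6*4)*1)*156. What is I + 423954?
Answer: 422082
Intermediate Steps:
I = -1872 (I = (-36 + 24*1)*156 = (-36 + 24)*156 = -12*156 = -1872)
I + 423954 = -1872 + 423954 = 422082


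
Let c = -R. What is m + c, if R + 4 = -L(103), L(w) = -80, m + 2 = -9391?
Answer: -9469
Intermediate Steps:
m = -9393 (m = -2 - 9391 = -9393)
R = 76 (R = -4 - 1*(-80) = -4 + 80 = 76)
c = -76 (c = -1*76 = -76)
m + c = -9393 - 76 = -9469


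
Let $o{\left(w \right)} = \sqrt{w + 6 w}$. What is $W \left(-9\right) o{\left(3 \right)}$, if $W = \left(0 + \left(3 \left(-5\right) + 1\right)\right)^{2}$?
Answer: $- 1764 \sqrt{21} \approx -8083.7$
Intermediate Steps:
$W = 196$ ($W = \left(0 + \left(-15 + 1\right)\right)^{2} = \left(0 - 14\right)^{2} = \left(-14\right)^{2} = 196$)
$o{\left(w \right)} = \sqrt{7} \sqrt{w}$ ($o{\left(w \right)} = \sqrt{7 w} = \sqrt{7} \sqrt{w}$)
$W \left(-9\right) o{\left(3 \right)} = 196 \left(-9\right) \sqrt{7} \sqrt{3} = - 1764 \sqrt{21}$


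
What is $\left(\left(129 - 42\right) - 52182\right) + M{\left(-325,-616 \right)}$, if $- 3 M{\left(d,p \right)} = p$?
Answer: $- \frac{155669}{3} \approx -51890.0$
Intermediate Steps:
$M{\left(d,p \right)} = - \frac{p}{3}$
$\left(\left(129 - 42\right) - 52182\right) + M{\left(-325,-616 \right)} = \left(\left(129 - 42\right) - 52182\right) - - \frac{616}{3} = \left(87 - 52182\right) + \frac{616}{3} = -52095 + \frac{616}{3} = - \frac{155669}{3}$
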